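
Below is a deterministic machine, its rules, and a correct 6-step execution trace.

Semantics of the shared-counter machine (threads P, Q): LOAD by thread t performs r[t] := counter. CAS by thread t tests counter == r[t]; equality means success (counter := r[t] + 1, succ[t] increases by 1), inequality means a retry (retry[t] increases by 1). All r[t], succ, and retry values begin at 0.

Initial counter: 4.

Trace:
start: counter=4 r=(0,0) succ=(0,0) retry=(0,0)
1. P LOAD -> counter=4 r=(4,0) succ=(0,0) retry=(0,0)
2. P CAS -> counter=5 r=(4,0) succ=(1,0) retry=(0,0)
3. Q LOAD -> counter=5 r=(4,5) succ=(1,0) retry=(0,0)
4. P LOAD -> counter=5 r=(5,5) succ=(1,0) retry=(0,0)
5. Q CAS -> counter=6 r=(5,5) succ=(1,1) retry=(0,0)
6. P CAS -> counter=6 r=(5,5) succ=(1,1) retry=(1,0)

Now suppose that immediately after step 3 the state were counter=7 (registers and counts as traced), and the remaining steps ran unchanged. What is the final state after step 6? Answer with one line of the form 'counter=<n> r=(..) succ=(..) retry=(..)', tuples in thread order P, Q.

counter=8 r=(7,5) succ=(2,0) retry=(0,1)

state after step 3 := counter=7 r=(4,5) succ=(1,0) retry=(0,0)
4. P LOAD -> counter=7 r=(7,5) succ=(1,0) retry=(0,0)
5. Q CAS -> counter=7 r=(7,5) succ=(1,0) retry=(0,1)
6. P CAS -> counter=8 r=(7,5) succ=(2,0) retry=(0,1)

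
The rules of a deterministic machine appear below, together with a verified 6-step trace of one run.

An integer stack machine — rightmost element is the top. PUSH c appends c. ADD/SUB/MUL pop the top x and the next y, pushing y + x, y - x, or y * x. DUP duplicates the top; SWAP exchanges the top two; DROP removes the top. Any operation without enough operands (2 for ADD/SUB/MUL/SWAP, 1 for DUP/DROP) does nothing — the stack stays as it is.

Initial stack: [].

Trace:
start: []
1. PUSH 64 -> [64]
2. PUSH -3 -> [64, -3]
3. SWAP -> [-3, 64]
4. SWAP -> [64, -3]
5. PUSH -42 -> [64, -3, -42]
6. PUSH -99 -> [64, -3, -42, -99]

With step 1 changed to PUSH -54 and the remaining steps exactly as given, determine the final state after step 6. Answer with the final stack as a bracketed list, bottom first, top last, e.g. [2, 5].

(re-executing from step 1 with the substitution; state before step 1: [])
1. PUSH -54 -> [-54]
2. PUSH -3 -> [-54, -3]
3. SWAP -> [-3, -54]
4. SWAP -> [-54, -3]
5. PUSH -42 -> [-54, -3, -42]
6. PUSH -99 -> [-54, -3, -42, -99]

[-54, -3, -42, -99]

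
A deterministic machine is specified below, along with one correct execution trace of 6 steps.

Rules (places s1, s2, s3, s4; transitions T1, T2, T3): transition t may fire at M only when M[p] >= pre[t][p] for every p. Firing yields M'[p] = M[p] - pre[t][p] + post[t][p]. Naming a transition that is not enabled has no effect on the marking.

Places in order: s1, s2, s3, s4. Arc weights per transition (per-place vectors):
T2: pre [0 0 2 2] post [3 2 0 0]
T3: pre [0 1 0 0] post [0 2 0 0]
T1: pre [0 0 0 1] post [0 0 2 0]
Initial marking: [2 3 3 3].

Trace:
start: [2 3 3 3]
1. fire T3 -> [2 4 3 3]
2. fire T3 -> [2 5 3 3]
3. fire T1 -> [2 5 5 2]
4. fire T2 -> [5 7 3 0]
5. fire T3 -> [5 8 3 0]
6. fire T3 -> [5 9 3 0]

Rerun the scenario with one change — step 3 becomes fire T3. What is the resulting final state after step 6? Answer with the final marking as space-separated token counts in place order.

5 10 1 1

(re-executing from step 3 with the substitution; state before step 3: [2 5 3 3])
3. fire T3 -> [2 6 3 3]
4. fire T2 -> [5 8 1 1]
5. fire T3 -> [5 9 1 1]
6. fire T3 -> [5 10 1 1]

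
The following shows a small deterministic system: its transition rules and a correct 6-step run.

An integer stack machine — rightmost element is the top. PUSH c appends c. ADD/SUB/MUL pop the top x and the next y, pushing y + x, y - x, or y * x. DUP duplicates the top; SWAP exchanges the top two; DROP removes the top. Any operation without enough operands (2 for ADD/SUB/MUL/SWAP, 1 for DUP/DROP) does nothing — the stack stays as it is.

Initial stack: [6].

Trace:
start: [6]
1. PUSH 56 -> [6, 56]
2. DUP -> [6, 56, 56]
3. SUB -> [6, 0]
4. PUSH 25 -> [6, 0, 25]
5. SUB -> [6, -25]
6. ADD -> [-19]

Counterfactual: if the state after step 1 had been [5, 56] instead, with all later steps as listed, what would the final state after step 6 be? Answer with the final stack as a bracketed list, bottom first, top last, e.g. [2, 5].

state after step 1 := [5, 56]
2. DUP -> [5, 56, 56]
3. SUB -> [5, 0]
4. PUSH 25 -> [5, 0, 25]
5. SUB -> [5, -25]
6. ADD -> [-20]

[-20]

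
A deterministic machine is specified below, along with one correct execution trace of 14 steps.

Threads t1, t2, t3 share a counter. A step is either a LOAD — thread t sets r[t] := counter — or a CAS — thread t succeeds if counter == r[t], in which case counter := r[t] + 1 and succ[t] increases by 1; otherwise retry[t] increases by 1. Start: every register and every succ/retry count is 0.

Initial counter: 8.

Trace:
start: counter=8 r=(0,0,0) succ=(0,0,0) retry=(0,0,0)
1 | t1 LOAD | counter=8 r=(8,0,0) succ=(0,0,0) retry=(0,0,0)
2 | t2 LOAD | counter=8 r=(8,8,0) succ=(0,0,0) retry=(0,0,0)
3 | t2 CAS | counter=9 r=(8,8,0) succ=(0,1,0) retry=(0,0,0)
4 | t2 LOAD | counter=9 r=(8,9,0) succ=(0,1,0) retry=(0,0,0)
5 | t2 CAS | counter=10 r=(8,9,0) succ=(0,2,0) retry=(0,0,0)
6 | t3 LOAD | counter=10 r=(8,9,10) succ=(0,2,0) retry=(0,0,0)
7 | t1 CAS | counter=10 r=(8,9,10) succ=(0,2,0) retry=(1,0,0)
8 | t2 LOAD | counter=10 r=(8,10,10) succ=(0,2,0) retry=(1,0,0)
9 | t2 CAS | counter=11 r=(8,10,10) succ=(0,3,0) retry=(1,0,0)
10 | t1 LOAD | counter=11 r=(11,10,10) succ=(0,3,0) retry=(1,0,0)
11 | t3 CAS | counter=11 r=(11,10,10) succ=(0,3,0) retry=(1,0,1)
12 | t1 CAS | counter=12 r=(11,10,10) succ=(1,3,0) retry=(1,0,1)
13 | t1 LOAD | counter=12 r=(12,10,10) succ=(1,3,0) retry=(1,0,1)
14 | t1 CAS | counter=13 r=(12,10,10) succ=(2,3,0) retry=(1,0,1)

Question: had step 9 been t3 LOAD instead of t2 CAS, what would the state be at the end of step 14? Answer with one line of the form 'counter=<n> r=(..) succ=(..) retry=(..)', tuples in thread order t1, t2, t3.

counter=12 r=(11,10,10) succ=(1,2,1) retry=(2,0,0)

(re-executing from step 9 with the substitution; state before step 9: counter=10 r=(8,10,10) succ=(0,2,0) retry=(1,0,0))
9 | t3 LOAD | counter=10 r=(8,10,10) succ=(0,2,0) retry=(1,0,0)
10 | t1 LOAD | counter=10 r=(10,10,10) succ=(0,2,0) retry=(1,0,0)
11 | t3 CAS | counter=11 r=(10,10,10) succ=(0,2,1) retry=(1,0,0)
12 | t1 CAS | counter=11 r=(10,10,10) succ=(0,2,1) retry=(2,0,0)
13 | t1 LOAD | counter=11 r=(11,10,10) succ=(0,2,1) retry=(2,0,0)
14 | t1 CAS | counter=12 r=(11,10,10) succ=(1,2,1) retry=(2,0,0)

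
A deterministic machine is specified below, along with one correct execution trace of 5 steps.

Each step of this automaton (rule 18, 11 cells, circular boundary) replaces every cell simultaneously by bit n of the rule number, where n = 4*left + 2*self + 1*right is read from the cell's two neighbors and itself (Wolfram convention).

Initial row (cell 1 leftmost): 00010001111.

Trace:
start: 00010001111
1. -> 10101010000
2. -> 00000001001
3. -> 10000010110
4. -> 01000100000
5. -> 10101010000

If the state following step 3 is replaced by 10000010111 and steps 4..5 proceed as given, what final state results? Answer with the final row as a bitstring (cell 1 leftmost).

state after step 3 := 10000010111
4. -> 01000100000
5. -> 10101010000

10101010000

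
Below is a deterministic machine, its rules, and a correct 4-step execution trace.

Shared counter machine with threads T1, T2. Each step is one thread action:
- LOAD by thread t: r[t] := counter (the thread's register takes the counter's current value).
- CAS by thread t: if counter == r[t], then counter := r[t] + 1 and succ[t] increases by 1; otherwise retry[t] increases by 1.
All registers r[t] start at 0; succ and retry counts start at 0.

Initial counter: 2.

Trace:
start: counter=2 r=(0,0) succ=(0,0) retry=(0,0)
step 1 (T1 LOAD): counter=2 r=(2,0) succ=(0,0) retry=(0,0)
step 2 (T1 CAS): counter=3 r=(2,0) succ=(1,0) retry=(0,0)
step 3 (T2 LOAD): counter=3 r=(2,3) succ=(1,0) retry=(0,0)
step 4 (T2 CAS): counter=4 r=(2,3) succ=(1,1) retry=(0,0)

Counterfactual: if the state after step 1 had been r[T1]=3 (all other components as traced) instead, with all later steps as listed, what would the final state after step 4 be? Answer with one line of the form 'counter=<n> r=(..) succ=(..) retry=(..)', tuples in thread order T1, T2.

state after step 1 := counter=2 r=(3,0) succ=(0,0) retry=(0,0)
step 2 (T1 CAS): counter=2 r=(3,0) succ=(0,0) retry=(1,0)
step 3 (T2 LOAD): counter=2 r=(3,2) succ=(0,0) retry=(1,0)
step 4 (T2 CAS): counter=3 r=(3,2) succ=(0,1) retry=(1,0)

counter=3 r=(3,2) succ=(0,1) retry=(1,0)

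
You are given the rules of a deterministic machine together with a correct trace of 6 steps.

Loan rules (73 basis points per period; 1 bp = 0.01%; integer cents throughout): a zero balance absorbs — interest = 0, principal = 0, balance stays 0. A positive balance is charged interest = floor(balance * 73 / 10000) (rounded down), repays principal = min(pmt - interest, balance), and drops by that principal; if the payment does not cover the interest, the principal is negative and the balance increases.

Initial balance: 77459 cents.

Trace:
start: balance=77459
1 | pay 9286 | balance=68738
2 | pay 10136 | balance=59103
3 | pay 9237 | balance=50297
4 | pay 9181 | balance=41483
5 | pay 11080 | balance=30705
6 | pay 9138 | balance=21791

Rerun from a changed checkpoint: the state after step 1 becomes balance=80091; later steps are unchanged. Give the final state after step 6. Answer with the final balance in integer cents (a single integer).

state after step 1 := balance=80091
2 | pay 10136 | balance=70539
3 | pay 9237 | balance=61816
4 | pay 9181 | balance=53086
5 | pay 11080 | balance=42393
6 | pay 9138 | balance=33564

33564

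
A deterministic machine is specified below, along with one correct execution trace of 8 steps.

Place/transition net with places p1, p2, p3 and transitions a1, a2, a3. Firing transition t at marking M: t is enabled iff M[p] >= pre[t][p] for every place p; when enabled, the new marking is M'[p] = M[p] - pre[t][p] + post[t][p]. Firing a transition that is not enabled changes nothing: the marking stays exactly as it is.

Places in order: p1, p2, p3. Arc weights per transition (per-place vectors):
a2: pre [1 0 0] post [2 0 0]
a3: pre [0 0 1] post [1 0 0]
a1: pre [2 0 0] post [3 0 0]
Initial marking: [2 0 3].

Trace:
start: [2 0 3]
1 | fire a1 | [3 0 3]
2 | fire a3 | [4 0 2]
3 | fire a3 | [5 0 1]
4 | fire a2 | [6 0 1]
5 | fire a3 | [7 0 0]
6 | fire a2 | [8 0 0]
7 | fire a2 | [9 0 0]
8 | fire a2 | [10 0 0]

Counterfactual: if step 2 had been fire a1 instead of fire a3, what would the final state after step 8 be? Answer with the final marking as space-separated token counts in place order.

(re-executing from step 2 with the substitution; state before step 2: [3 0 3])
2 | fire a1 | [4 0 3]
3 | fire a3 | [5 0 2]
4 | fire a2 | [6 0 2]
5 | fire a3 | [7 0 1]
6 | fire a2 | [8 0 1]
7 | fire a2 | [9 0 1]
8 | fire a2 | [10 0 1]

10 0 1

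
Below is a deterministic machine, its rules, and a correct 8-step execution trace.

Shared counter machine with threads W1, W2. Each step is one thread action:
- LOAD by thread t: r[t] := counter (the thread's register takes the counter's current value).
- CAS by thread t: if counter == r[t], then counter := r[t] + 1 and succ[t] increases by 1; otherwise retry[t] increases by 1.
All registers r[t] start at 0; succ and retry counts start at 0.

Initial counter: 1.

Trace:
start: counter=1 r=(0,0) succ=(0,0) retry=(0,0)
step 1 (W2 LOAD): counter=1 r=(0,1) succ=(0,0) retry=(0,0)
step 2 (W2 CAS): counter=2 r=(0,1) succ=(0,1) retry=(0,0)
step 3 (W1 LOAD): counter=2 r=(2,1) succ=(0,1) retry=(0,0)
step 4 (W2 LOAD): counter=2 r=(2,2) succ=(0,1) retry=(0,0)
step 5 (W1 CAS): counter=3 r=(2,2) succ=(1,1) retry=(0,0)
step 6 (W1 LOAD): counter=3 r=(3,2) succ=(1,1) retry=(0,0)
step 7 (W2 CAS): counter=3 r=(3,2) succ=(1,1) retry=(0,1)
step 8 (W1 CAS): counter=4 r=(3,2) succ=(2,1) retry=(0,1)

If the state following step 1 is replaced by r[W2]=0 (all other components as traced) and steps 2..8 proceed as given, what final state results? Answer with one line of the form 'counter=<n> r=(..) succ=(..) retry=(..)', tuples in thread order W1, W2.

counter=3 r=(2,1) succ=(2,0) retry=(0,2)

state after step 1 := counter=1 r=(0,0) succ=(0,0) retry=(0,0)
step 2 (W2 CAS): counter=1 r=(0,0) succ=(0,0) retry=(0,1)
step 3 (W1 LOAD): counter=1 r=(1,0) succ=(0,0) retry=(0,1)
step 4 (W2 LOAD): counter=1 r=(1,1) succ=(0,0) retry=(0,1)
step 5 (W1 CAS): counter=2 r=(1,1) succ=(1,0) retry=(0,1)
step 6 (W1 LOAD): counter=2 r=(2,1) succ=(1,0) retry=(0,1)
step 7 (W2 CAS): counter=2 r=(2,1) succ=(1,0) retry=(0,2)
step 8 (W1 CAS): counter=3 r=(2,1) succ=(2,0) retry=(0,2)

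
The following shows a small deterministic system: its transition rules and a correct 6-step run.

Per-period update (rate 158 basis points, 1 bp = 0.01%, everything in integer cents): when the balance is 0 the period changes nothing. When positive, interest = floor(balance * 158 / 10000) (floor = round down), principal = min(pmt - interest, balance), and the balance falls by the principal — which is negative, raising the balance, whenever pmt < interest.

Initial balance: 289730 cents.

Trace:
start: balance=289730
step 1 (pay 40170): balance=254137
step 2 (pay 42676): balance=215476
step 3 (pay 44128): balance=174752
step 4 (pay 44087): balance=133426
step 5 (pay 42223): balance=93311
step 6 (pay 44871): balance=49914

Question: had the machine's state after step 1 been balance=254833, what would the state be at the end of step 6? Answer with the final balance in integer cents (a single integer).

state after step 1 := balance=254833
step 2 (pay 42676): balance=216183
step 3 (pay 44128): balance=175470
step 4 (pay 44087): balance=134155
step 5 (pay 42223): balance=94051
step 6 (pay 44871): balance=50666

50666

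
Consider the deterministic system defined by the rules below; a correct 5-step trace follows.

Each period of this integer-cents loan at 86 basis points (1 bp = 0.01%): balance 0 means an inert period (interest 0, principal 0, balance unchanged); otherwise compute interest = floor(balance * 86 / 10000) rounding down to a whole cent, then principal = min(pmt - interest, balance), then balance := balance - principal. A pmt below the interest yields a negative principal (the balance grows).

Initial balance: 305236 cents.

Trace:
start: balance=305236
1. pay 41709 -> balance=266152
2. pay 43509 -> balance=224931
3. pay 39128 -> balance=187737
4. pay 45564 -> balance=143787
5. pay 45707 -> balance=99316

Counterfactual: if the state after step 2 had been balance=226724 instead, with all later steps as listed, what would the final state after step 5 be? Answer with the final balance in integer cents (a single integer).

state after step 2 := balance=226724
3. pay 39128 -> balance=189545
4. pay 45564 -> balance=145611
5. pay 45707 -> balance=101156

101156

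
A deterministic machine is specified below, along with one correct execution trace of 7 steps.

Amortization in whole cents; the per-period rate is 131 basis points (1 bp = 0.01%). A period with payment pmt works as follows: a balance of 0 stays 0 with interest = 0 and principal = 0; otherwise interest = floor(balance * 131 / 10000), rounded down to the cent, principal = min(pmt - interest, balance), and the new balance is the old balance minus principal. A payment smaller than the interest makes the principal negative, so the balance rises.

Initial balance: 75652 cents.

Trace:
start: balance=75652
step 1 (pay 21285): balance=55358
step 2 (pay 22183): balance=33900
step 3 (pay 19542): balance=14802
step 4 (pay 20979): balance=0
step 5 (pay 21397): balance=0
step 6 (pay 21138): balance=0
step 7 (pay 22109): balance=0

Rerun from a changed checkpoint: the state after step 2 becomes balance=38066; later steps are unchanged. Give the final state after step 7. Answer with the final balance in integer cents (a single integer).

state after step 2 := balance=38066
step 3 (pay 19542): balance=19022
step 4 (pay 20979): balance=0
step 5 (pay 21397): balance=0
step 6 (pay 21138): balance=0
step 7 (pay 22109): balance=0

0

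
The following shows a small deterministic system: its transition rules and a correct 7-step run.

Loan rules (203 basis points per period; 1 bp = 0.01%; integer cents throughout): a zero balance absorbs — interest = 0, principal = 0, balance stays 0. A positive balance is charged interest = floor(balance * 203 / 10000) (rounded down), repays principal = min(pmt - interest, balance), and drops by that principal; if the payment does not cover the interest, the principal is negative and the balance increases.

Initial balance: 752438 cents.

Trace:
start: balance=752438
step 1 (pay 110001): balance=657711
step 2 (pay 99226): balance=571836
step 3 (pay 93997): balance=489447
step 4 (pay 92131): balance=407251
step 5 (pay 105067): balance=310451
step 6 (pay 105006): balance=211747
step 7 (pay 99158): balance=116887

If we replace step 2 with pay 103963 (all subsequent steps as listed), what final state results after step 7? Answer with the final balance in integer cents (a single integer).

111650

(re-executing from step 2 with the substitution; state before step 2: balance=657711)
step 2 (pay 103963): balance=567099
step 3 (pay 93997): balance=484614
step 4 (pay 92131): balance=402320
step 5 (pay 105067): balance=305420
step 6 (pay 105006): balance=206614
step 7 (pay 99158): balance=111650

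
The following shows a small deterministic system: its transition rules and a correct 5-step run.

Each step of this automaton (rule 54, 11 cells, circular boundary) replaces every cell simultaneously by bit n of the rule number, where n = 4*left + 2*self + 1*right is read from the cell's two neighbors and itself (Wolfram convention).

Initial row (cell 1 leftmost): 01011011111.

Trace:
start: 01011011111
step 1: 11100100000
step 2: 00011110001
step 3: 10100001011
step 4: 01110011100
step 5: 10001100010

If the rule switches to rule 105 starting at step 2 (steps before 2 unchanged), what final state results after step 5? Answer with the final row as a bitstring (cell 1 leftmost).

10101011100

(re-executing steps 2..5 under rule 105; state before step 2: 11100100000)
step 2: 10100001110
step 3: 01001101011
step 4: 10001110111
step 5: 10101011100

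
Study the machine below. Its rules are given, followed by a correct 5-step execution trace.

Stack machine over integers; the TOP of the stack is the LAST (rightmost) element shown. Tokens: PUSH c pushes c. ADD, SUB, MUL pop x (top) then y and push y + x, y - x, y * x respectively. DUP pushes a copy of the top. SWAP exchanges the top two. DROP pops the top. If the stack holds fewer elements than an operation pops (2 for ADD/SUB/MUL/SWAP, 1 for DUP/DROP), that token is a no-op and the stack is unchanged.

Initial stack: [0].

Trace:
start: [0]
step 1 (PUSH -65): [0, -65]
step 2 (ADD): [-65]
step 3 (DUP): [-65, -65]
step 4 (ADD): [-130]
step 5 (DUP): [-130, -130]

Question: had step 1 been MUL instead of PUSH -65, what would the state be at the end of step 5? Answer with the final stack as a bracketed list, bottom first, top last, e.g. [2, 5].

[0, 0]

(re-executing from step 1 with the substitution; state before step 1: [0])
step 1 (MUL): [0]
step 2 (ADD): [0]
step 3 (DUP): [0, 0]
step 4 (ADD): [0]
step 5 (DUP): [0, 0]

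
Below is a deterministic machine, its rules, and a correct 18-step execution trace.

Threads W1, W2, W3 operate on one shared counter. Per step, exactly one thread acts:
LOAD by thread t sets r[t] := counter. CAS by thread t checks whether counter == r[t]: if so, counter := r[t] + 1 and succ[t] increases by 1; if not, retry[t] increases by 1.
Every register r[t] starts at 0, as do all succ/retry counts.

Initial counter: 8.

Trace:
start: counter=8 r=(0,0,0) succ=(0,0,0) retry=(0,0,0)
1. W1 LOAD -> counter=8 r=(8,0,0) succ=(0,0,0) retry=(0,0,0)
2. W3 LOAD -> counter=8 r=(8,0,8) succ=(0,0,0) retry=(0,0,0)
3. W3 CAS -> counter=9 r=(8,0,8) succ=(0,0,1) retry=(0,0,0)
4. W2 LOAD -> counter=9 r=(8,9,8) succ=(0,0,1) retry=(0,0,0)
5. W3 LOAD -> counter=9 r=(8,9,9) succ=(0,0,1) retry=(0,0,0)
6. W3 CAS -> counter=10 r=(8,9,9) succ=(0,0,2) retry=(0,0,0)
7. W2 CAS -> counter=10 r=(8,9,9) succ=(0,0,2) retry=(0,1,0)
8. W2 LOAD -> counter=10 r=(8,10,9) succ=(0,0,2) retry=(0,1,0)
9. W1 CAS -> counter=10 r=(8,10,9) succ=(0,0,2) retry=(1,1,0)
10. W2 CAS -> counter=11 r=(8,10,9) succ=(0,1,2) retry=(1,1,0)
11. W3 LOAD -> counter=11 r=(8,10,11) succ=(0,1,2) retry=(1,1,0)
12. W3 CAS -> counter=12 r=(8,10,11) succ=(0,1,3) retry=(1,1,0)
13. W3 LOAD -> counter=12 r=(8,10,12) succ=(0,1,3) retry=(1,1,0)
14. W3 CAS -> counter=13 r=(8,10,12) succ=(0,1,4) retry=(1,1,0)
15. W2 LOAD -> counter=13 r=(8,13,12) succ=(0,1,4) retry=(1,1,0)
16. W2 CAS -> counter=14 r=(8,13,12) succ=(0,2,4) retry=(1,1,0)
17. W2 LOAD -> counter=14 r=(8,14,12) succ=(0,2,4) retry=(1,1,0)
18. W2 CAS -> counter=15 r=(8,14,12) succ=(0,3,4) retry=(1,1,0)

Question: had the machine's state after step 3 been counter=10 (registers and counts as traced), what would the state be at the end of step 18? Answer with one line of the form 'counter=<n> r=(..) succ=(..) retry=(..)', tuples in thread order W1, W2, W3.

counter=16 r=(8,15,13) succ=(0,3,4) retry=(1,1,0)

state after step 3 := counter=10 r=(8,0,8) succ=(0,0,1) retry=(0,0,0)
4. W2 LOAD -> counter=10 r=(8,10,8) succ=(0,0,1) retry=(0,0,0)
5. W3 LOAD -> counter=10 r=(8,10,10) succ=(0,0,1) retry=(0,0,0)
6. W3 CAS -> counter=11 r=(8,10,10) succ=(0,0,2) retry=(0,0,0)
7. W2 CAS -> counter=11 r=(8,10,10) succ=(0,0,2) retry=(0,1,0)
8. W2 LOAD -> counter=11 r=(8,11,10) succ=(0,0,2) retry=(0,1,0)
9. W1 CAS -> counter=11 r=(8,11,10) succ=(0,0,2) retry=(1,1,0)
10. W2 CAS -> counter=12 r=(8,11,10) succ=(0,1,2) retry=(1,1,0)
11. W3 LOAD -> counter=12 r=(8,11,12) succ=(0,1,2) retry=(1,1,0)
12. W3 CAS -> counter=13 r=(8,11,12) succ=(0,1,3) retry=(1,1,0)
13. W3 LOAD -> counter=13 r=(8,11,13) succ=(0,1,3) retry=(1,1,0)
14. W3 CAS -> counter=14 r=(8,11,13) succ=(0,1,4) retry=(1,1,0)
15. W2 LOAD -> counter=14 r=(8,14,13) succ=(0,1,4) retry=(1,1,0)
16. W2 CAS -> counter=15 r=(8,14,13) succ=(0,2,4) retry=(1,1,0)
17. W2 LOAD -> counter=15 r=(8,15,13) succ=(0,2,4) retry=(1,1,0)
18. W2 CAS -> counter=16 r=(8,15,13) succ=(0,3,4) retry=(1,1,0)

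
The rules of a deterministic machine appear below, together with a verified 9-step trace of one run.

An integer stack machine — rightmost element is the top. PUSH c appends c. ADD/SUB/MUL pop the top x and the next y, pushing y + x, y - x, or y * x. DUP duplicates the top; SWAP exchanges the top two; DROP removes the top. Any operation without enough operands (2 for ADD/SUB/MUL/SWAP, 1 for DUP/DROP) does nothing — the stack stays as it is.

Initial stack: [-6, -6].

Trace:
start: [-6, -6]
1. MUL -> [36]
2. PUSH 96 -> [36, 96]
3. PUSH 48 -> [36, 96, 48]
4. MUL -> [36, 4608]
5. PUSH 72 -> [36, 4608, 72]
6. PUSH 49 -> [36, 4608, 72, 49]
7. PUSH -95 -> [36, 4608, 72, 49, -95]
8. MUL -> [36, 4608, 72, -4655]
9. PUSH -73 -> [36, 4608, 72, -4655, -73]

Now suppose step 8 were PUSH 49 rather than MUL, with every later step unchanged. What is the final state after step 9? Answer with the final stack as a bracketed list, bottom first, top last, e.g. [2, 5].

[36, 4608, 72, 49, -95, 49, -73]

(re-executing from step 8 with the substitution; state before step 8: [36, 4608, 72, 49, -95])
8. PUSH 49 -> [36, 4608, 72, 49, -95, 49]
9. PUSH -73 -> [36, 4608, 72, 49, -95, 49, -73]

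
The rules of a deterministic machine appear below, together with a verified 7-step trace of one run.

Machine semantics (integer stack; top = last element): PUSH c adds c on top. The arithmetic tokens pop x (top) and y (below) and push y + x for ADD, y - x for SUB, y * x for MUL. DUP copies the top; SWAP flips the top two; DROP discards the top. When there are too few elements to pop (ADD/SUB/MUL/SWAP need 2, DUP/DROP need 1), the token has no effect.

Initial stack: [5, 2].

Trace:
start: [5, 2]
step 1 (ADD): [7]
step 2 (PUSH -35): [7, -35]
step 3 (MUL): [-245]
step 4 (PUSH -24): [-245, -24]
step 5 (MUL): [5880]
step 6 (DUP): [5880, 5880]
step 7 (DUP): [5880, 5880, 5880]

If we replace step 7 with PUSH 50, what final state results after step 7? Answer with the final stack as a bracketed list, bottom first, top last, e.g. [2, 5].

(re-executing from step 7 with the substitution; state before step 7: [5880, 5880])
step 7 (PUSH 50): [5880, 5880, 50]

[5880, 5880, 50]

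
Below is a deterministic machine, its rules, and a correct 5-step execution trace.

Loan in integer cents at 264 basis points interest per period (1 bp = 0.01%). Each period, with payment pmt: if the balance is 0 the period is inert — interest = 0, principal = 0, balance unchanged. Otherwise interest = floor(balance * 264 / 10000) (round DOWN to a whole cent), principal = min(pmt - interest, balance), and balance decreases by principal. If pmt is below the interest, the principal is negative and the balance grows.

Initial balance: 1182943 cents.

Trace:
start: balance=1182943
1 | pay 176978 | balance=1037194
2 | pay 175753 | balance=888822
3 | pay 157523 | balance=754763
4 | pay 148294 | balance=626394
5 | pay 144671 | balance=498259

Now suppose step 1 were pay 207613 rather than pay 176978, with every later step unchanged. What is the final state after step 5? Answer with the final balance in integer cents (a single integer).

464260

(re-executing from step 1 with the substitution; state before step 1: balance=1182943)
1 | pay 207613 | balance=1006559
2 | pay 175753 | balance=857379
3 | pay 157523 | balance=722490
4 | pay 148294 | balance=593269
5 | pay 144671 | balance=464260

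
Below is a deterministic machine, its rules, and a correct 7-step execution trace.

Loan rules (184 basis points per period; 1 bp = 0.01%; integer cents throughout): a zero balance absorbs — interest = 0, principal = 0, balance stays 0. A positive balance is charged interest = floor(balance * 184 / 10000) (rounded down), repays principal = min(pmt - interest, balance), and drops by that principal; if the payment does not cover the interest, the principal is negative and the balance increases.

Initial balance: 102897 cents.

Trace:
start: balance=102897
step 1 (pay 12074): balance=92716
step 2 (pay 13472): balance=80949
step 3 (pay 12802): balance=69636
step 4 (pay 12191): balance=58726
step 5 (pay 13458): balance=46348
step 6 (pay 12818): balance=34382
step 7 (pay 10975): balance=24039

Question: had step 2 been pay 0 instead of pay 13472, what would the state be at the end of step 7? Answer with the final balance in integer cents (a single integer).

(re-executing from step 2 with the substitution; state before step 2: balance=92716)
step 2 (pay 0): balance=94421
step 3 (pay 12802): balance=83356
step 4 (pay 12191): balance=72698
step 5 (pay 13458): balance=60577
step 6 (pay 12818): balance=48873
step 7 (pay 10975): balance=38797

38797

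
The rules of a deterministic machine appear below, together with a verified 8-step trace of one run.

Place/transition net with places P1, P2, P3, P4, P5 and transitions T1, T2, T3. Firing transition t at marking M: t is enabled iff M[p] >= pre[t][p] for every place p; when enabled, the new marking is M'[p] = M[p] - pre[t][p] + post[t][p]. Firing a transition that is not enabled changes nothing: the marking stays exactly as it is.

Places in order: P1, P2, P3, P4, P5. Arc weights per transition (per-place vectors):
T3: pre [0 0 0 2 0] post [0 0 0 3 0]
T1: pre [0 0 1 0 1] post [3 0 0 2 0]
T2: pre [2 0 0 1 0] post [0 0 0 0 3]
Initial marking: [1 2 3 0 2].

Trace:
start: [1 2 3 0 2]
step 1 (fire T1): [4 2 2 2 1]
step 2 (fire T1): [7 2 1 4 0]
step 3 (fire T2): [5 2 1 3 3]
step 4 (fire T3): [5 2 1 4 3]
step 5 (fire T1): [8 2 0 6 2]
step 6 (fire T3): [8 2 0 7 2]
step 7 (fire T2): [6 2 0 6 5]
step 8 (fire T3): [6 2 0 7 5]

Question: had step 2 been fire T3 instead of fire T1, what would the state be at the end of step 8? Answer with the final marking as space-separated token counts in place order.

3 2 1 6 6

(re-executing from step 2 with the substitution; state before step 2: [4 2 2 2 1])
step 2 (fire T3): [4 2 2 3 1]
step 3 (fire T2): [2 2 2 2 4]
step 4 (fire T3): [2 2 2 3 4]
step 5 (fire T1): [5 2 1 5 3]
step 6 (fire T3): [5 2 1 6 3]
step 7 (fire T2): [3 2 1 5 6]
step 8 (fire T3): [3 2 1 6 6]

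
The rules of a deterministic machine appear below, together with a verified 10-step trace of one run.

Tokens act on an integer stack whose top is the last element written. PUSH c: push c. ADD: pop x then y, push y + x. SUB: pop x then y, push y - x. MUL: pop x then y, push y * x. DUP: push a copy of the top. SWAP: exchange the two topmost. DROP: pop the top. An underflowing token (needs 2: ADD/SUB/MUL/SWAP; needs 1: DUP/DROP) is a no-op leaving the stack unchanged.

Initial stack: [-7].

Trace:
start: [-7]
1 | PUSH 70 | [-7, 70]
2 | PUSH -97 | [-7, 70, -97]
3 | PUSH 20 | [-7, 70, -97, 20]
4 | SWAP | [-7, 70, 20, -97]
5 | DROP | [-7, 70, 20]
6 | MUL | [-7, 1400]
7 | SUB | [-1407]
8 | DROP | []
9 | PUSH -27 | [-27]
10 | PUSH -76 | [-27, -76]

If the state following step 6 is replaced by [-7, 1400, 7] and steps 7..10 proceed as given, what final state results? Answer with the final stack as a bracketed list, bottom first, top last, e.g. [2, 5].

[-7, -27, -76]

state after step 6 := [-7, 1400, 7]
7 | SUB | [-7, 1393]
8 | DROP | [-7]
9 | PUSH -27 | [-7, -27]
10 | PUSH -76 | [-7, -27, -76]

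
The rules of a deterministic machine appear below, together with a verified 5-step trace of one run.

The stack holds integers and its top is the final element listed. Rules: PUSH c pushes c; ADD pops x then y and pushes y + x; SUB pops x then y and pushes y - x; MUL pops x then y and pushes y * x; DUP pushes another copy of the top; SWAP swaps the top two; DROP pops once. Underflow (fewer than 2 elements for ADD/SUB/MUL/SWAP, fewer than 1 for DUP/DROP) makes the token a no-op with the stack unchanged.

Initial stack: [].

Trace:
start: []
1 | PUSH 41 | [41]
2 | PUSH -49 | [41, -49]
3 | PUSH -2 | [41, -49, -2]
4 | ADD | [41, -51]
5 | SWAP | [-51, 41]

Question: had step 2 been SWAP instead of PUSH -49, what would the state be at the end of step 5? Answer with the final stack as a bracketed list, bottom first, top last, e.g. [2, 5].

[39]

(re-executing from step 2 with the substitution; state before step 2: [41])
2 | SWAP | [41]
3 | PUSH -2 | [41, -2]
4 | ADD | [39]
5 | SWAP | [39]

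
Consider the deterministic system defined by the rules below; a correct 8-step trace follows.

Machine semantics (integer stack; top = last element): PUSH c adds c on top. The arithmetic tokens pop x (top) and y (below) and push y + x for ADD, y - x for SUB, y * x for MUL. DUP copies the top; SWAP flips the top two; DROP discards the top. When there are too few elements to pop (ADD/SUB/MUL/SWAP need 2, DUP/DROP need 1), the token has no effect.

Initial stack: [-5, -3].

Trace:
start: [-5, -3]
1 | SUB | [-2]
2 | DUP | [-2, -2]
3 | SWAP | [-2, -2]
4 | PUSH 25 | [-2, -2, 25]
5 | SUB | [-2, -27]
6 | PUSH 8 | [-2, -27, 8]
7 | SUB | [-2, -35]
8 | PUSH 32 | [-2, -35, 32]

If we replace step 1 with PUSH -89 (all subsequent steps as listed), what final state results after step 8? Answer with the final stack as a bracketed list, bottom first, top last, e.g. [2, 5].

[-5, -3, -89, -122, 32]

(re-executing from step 1 with the substitution; state before step 1: [-5, -3])
1 | PUSH -89 | [-5, -3, -89]
2 | DUP | [-5, -3, -89, -89]
3 | SWAP | [-5, -3, -89, -89]
4 | PUSH 25 | [-5, -3, -89, -89, 25]
5 | SUB | [-5, -3, -89, -114]
6 | PUSH 8 | [-5, -3, -89, -114, 8]
7 | SUB | [-5, -3, -89, -122]
8 | PUSH 32 | [-5, -3, -89, -122, 32]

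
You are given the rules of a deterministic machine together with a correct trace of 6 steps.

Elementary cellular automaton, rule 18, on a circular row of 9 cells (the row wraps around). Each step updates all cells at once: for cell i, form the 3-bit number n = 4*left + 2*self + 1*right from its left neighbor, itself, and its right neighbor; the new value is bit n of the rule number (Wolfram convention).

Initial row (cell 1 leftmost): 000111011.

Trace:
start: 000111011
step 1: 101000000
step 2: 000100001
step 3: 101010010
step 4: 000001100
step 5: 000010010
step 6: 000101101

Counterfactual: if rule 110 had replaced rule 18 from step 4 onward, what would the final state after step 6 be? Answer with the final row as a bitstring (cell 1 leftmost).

(re-executing steps 4..6 under rule 110; state before step 4: 101010010)
step 4: 111110111
step 5: 000011100
step 6: 000110100

000110100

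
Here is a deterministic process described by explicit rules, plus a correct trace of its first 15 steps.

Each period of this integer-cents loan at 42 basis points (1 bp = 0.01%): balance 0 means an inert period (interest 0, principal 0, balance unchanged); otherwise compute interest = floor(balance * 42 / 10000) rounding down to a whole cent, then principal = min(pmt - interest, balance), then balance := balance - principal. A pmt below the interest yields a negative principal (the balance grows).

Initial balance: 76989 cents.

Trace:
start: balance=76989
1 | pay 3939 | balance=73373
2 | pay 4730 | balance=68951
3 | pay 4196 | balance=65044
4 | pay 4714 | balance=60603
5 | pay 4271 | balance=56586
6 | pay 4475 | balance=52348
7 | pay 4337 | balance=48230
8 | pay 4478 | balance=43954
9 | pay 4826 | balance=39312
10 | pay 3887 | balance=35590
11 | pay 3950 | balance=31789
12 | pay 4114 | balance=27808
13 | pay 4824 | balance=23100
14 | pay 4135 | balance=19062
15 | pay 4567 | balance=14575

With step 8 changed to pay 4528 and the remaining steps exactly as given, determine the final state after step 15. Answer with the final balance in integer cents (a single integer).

(re-executing from step 8 with the substitution; state before step 8: balance=48230)
8 | pay 4528 | balance=43904
9 | pay 4826 | balance=39262
10 | pay 3887 | balance=35539
11 | pay 3950 | balance=31738
12 | pay 4114 | balance=27757
13 | pay 4824 | balance=23049
14 | pay 4135 | balance=19010
15 | pay 4567 | balance=14522

14522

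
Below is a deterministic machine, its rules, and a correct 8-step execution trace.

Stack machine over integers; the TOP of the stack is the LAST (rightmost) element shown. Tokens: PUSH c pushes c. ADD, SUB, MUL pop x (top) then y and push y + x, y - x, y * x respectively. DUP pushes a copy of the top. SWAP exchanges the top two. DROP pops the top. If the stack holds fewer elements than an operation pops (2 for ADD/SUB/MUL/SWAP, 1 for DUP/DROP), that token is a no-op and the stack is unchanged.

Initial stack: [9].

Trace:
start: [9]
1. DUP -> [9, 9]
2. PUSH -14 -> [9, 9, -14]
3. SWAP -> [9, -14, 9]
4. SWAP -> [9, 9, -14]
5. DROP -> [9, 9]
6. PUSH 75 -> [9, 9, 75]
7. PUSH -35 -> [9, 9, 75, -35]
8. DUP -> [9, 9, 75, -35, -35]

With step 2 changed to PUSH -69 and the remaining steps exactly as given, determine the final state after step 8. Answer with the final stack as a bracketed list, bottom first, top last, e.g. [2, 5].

[9, 9, 75, -35, -35]

(re-executing from step 2 with the substitution; state before step 2: [9, 9])
2. PUSH -69 -> [9, 9, -69]
3. SWAP -> [9, -69, 9]
4. SWAP -> [9, 9, -69]
5. DROP -> [9, 9]
6. PUSH 75 -> [9, 9, 75]
7. PUSH -35 -> [9, 9, 75, -35]
8. DUP -> [9, 9, 75, -35, -35]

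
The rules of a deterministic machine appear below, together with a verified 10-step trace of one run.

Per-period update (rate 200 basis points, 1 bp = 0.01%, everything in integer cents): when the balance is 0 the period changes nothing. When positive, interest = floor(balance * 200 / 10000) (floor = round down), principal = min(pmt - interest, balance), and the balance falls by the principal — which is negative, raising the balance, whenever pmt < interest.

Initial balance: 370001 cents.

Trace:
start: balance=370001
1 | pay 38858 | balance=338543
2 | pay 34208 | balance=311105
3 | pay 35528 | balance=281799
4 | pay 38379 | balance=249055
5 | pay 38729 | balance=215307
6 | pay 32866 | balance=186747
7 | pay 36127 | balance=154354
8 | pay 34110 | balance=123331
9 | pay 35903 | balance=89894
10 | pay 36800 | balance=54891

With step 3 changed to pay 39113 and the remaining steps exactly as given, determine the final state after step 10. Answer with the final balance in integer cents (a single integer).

(re-executing from step 3 with the substitution; state before step 3: balance=311105)
3 | pay 39113 | balance=278214
4 | pay 38379 | balance=245399
5 | pay 38729 | balance=211577
6 | pay 32866 | balance=182942
7 | pay 36127 | balance=150473
8 | pay 34110 | balance=119372
9 | pay 35903 | balance=85856
10 | pay 36800 | balance=50773

50773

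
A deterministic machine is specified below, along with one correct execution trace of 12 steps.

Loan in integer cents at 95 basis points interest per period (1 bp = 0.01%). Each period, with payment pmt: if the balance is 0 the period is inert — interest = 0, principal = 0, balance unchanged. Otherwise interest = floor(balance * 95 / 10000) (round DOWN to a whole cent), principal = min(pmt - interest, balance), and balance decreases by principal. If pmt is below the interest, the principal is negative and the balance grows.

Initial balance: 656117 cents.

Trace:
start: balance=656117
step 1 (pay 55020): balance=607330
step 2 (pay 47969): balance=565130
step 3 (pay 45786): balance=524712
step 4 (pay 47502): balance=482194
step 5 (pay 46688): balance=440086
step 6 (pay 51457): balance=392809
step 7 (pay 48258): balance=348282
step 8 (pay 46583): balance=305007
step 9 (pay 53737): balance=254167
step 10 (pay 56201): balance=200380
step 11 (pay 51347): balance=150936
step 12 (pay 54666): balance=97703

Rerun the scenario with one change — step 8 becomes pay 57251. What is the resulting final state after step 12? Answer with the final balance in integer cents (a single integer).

86625

(re-executing from step 8 with the substitution; state before step 8: balance=348282)
step 8 (pay 57251): balance=294339
step 9 (pay 53737): balance=243398
step 10 (pay 56201): balance=189509
step 11 (pay 51347): balance=139962
step 12 (pay 54666): balance=86625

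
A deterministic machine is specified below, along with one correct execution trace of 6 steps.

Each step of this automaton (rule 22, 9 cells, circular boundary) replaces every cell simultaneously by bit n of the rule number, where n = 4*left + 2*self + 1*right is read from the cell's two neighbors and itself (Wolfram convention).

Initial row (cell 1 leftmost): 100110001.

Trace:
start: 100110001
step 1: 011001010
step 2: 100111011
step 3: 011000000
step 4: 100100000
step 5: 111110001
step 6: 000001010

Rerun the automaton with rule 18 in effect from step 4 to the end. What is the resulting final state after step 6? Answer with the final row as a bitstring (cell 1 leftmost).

000001010

(re-executing steps 4..6 under rule 18; state before step 4: 011000000)
step 4: 100100000
step 5: 011010001
step 6: 000001010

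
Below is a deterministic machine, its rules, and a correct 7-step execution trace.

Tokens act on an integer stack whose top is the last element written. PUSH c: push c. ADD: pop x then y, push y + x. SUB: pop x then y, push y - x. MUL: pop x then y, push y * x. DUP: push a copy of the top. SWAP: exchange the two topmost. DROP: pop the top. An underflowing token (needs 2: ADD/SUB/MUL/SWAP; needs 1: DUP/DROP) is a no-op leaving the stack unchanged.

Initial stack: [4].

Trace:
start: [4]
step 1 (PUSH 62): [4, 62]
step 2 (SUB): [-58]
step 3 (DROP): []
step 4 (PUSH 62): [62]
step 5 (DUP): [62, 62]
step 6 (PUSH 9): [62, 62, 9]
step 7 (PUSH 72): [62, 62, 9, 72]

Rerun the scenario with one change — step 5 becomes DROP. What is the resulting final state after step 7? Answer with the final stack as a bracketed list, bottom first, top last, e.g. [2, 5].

[9, 72]

(re-executing from step 5 with the substitution; state before step 5: [62])
step 5 (DROP): []
step 6 (PUSH 9): [9]
step 7 (PUSH 72): [9, 72]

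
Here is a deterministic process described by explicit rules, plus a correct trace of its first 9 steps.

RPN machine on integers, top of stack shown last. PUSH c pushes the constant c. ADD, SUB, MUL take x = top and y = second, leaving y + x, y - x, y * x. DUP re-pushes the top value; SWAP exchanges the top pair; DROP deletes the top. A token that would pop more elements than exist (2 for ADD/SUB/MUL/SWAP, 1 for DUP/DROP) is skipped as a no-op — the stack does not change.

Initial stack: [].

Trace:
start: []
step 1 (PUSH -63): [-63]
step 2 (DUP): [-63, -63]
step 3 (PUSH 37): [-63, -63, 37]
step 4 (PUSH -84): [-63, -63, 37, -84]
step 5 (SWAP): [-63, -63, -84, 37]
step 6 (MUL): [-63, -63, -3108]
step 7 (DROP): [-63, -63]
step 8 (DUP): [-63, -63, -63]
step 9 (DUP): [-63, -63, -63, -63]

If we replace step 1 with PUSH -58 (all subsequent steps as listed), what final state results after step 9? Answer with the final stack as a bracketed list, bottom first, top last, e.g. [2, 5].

[-58, -58, -58, -58]

(re-executing from step 1 with the substitution; state before step 1: [])
step 1 (PUSH -58): [-58]
step 2 (DUP): [-58, -58]
step 3 (PUSH 37): [-58, -58, 37]
step 4 (PUSH -84): [-58, -58, 37, -84]
step 5 (SWAP): [-58, -58, -84, 37]
step 6 (MUL): [-58, -58, -3108]
step 7 (DROP): [-58, -58]
step 8 (DUP): [-58, -58, -58]
step 9 (DUP): [-58, -58, -58, -58]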